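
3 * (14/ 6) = 7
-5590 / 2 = -2795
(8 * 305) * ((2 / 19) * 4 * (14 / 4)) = 68320 / 19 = 3595.79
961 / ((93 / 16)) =496 / 3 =165.33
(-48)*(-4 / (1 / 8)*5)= 7680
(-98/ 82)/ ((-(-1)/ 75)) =-3675/ 41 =-89.63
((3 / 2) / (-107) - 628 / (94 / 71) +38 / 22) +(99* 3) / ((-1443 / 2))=-25173648849 / 53216878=-473.04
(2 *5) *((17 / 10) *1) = 17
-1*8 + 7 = -1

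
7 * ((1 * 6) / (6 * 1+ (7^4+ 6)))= 42 / 2413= 0.02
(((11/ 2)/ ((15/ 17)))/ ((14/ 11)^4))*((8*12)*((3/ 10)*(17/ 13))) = 139631217/ 1560650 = 89.47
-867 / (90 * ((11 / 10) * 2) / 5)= -1445 / 66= -21.89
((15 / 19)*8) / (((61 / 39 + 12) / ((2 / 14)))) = 4680 / 70357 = 0.07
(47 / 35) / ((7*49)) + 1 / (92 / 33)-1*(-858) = 948027169 / 1104460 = 858.36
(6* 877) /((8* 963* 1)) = 877 /1284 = 0.68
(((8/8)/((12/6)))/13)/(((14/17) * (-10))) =-17/3640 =-0.00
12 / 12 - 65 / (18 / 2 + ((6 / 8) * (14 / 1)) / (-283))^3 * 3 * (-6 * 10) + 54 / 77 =20050587021403 / 1116973327701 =17.95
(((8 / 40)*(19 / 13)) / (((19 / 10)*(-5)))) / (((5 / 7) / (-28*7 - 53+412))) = -7.02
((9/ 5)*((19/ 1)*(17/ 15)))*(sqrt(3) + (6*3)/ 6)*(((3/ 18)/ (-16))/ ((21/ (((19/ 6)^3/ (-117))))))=2215457*sqrt(3)/ 424569600 + 2215457/ 141523200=0.02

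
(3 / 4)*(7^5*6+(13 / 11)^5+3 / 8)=389787279099 / 5153632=75633.51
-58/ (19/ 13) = -754/ 19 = -39.68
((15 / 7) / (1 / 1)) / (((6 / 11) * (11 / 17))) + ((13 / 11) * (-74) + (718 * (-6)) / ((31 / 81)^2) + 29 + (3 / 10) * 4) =-21801760731 / 739970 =-29463.03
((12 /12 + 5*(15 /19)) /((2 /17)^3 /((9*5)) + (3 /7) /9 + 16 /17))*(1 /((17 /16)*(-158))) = -68458320 /2296996811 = -0.03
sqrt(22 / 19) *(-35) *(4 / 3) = -140 *sqrt(418) / 57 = -50.22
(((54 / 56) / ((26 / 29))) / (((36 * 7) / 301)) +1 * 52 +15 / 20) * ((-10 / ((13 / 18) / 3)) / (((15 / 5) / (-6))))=21242115 / 4732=4489.04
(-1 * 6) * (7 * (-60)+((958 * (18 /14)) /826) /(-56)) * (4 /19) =204001893 /384503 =530.56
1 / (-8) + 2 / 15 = 1 / 120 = 0.01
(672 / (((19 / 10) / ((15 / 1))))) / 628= 25200 / 2983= 8.45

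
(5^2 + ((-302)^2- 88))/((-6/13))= -1184833/6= -197472.17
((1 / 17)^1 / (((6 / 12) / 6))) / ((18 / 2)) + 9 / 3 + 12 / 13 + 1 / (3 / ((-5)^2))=2726 / 221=12.33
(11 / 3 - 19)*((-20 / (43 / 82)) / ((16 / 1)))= 4715 / 129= 36.55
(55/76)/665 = 11/10108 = 0.00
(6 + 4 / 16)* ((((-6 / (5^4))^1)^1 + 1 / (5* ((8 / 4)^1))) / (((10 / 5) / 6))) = 339 / 200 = 1.70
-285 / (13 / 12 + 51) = -684 / 125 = -5.47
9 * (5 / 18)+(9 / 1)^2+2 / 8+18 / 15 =1699 / 20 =84.95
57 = 57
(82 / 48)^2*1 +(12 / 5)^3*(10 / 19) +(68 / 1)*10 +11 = 191846731 / 273600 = 701.19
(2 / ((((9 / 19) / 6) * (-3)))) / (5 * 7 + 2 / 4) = -0.24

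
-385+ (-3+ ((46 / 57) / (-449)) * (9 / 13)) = -43030502 / 110903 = -388.00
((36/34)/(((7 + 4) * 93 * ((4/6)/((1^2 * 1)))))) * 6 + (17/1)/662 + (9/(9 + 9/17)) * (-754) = -24594059453/34538526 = -712.08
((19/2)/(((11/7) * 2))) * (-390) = -25935/22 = -1178.86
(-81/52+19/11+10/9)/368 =6593/1894464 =0.00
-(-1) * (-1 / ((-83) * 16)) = 1 / 1328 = 0.00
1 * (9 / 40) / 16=0.01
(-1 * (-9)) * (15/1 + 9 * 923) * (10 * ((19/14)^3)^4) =414432152020543316445/14173478093824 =29239975.49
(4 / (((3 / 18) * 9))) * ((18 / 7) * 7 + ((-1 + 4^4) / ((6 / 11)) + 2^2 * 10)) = 4204 / 3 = 1401.33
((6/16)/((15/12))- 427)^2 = 18207289/100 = 182072.89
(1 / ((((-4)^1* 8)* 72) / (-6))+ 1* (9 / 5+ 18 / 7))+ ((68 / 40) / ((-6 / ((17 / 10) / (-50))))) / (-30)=110217533 / 25200000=4.37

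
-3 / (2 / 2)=-3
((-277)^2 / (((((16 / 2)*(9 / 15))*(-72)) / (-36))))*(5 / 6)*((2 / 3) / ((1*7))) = 1918225 / 3024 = 634.33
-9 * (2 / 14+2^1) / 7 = -135 / 49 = -2.76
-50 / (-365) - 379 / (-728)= 34947 / 53144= 0.66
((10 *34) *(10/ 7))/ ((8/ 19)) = 8075/ 7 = 1153.57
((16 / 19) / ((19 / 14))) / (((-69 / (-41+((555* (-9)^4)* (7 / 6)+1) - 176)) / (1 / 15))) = -105728784 / 41515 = -2546.76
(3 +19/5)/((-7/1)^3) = -34/1715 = -0.02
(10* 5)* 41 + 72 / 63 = 14358 / 7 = 2051.14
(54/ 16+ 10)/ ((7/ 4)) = 107/ 14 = 7.64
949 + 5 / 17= 16138 / 17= 949.29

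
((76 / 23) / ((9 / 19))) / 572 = 361 / 29601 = 0.01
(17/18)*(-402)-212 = -1775/3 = -591.67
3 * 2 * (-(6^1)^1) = -36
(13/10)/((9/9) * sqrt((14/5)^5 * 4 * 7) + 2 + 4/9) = -804375/1218272332 + 1805895 * sqrt(10)/304568083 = 0.02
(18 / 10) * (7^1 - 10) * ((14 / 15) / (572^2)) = -63 / 4089800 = -0.00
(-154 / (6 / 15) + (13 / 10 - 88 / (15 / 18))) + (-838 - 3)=-13303 / 10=-1330.30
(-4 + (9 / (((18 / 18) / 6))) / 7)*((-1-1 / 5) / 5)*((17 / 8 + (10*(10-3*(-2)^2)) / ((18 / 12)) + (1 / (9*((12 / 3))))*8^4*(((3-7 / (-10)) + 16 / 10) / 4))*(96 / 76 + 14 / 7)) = -20245511 / 49875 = -405.93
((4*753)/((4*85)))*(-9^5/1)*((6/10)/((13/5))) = -133391691/1105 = -120716.46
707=707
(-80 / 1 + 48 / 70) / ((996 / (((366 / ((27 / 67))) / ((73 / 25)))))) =-28363780 / 1145151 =-24.77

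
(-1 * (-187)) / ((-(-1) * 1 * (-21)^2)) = 187 / 441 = 0.42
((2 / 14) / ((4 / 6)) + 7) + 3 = 143 / 14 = 10.21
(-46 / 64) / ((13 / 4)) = -23 / 104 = -0.22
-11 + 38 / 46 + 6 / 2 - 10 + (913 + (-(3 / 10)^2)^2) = 206041863 / 230000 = 895.83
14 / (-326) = -7 / 163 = -0.04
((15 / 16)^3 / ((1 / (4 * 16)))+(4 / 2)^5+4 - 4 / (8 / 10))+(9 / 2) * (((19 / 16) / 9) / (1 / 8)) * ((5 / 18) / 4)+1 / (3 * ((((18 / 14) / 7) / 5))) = 160943 / 1728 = 93.14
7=7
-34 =-34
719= 719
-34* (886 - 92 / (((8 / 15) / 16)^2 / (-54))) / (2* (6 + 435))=-76025462 / 441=-172393.34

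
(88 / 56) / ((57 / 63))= 33 / 19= 1.74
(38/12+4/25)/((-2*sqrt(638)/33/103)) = -51397*sqrt(638)/5800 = -223.83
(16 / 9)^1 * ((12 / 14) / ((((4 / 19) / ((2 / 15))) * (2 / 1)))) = 152 / 315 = 0.48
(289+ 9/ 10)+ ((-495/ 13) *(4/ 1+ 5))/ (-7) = 308359/ 910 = 338.86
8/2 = 4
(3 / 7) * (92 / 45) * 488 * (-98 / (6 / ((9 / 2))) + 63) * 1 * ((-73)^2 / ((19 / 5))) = -119625392 / 19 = -6296073.26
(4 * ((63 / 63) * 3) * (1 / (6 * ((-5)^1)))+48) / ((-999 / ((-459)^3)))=852415326 / 185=4607650.41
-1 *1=-1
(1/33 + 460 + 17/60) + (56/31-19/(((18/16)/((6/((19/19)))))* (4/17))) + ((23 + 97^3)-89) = 18672582757/20460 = 912638.45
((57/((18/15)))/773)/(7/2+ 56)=95/91987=0.00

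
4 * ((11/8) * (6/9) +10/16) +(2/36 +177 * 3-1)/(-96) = 1115/1728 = 0.65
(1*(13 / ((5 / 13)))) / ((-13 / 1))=-13 / 5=-2.60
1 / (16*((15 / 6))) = 1 / 40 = 0.02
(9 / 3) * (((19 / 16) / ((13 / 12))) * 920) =39330 / 13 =3025.38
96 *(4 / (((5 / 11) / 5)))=4224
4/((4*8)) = 0.12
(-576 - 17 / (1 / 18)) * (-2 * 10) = 17640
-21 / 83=-0.25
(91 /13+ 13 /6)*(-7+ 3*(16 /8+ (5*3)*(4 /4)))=1210 /3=403.33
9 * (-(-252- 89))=3069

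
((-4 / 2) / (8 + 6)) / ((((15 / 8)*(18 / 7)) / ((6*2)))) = -16 / 45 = -0.36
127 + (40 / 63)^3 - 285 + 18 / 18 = -39193379 / 250047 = -156.74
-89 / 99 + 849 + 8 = 84754 / 99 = 856.10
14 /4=3.50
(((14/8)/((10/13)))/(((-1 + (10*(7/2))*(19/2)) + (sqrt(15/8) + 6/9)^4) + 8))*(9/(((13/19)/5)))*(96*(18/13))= 2419485715938816/42335694714157 -10744113881088*sqrt(30)/42335694714157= 55.76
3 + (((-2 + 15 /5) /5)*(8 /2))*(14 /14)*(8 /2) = 31 /5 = 6.20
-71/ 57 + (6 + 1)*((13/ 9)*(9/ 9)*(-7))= -12316/ 171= -72.02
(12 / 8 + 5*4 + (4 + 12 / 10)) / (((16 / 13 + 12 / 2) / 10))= 3471 / 94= 36.93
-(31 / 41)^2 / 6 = -0.10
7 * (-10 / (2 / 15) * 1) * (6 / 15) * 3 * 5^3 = -78750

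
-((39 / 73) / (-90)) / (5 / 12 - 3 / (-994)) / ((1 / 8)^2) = 827008 / 913595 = 0.91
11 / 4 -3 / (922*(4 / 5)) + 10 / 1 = 47007 / 3688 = 12.75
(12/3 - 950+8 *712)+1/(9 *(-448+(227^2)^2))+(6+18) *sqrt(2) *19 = 5394.88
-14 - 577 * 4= -2322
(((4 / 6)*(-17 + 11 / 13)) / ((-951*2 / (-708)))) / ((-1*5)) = 3304 / 4121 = 0.80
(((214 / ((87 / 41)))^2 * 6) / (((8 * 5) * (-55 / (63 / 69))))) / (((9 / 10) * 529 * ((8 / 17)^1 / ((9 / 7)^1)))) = -327178073 / 2251138340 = -0.15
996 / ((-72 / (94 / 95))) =-3901 / 285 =-13.69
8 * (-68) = -544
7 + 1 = 8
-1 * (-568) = 568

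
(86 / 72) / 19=43 / 684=0.06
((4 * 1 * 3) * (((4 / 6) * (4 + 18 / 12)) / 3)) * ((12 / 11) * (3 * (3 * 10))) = 1440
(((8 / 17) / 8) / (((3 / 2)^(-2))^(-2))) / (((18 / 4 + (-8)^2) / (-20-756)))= -0.13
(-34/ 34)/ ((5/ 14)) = -14/ 5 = -2.80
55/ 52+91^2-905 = 383607/ 52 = 7377.06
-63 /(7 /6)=-54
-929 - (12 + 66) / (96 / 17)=-15085 / 16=-942.81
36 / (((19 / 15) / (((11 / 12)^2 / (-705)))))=-121 / 3572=-0.03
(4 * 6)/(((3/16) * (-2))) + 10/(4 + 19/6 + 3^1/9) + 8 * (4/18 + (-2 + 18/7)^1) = -3548/63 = -56.32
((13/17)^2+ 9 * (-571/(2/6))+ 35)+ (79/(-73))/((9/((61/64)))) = -186914381683/12151872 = -15381.53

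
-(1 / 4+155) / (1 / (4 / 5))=-124.20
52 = 52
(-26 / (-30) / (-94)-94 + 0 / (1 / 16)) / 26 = -132553 / 36660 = -3.62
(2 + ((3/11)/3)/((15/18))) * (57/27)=2204/495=4.45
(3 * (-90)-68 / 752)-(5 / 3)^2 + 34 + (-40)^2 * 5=13131835 / 1692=7761.13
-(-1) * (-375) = -375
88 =88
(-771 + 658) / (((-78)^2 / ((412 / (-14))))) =0.55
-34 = -34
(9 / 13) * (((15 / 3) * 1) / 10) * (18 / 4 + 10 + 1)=279 / 52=5.37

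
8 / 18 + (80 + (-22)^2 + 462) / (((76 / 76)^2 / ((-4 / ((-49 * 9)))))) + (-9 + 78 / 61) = 54589 / 26901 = 2.03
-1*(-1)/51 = 1/51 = 0.02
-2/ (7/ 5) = -1.43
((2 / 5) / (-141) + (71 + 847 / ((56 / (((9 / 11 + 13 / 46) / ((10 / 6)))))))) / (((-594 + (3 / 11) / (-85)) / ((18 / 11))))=-0.22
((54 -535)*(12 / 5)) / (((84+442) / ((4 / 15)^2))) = -15392 / 98625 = -0.16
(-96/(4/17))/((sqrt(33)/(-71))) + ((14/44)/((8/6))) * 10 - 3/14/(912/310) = 54155/23408 + 9656 * sqrt(33)/11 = 5045.00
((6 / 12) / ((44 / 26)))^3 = 2197 / 85184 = 0.03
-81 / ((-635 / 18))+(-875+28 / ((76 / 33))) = -10382488 / 12065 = -860.55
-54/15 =-18/5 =-3.60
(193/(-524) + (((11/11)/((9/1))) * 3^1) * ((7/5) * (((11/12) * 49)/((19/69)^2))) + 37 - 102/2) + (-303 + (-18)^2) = 133868751/472910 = 283.07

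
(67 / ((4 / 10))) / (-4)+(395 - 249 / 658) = 928429 / 2632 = 352.75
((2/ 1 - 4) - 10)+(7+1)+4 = 0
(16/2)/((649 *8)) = 1/649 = 0.00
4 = 4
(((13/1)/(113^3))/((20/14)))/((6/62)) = 0.00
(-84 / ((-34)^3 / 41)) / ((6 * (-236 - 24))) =-287 / 5109520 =-0.00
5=5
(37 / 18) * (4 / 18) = 37 / 81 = 0.46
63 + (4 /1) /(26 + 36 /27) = 2589 /41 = 63.15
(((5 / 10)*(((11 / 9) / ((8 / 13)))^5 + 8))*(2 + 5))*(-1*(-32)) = 526935149993 / 120932352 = 4357.27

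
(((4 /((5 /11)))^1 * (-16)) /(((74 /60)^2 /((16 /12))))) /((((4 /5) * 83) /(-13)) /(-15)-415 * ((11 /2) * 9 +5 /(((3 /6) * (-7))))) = 2306304000 /372789620513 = 0.01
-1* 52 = -52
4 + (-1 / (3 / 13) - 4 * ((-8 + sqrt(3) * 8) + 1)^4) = -8840.21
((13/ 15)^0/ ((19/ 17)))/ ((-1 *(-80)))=17/ 1520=0.01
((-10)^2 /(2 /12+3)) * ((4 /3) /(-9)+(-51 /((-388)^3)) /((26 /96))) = -4.68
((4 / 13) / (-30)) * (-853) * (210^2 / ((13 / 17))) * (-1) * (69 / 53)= -5883345720 / 8957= -656843.33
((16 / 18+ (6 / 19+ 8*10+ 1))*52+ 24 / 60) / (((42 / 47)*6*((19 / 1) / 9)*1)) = 12270901 / 32490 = 377.68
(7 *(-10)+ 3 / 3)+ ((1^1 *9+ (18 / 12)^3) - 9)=-525 / 8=-65.62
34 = 34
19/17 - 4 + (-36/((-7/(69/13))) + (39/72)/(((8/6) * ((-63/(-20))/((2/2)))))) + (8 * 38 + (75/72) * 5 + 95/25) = 93994633/278460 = 337.55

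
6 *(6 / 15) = 2.40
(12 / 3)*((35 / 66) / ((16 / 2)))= 35 / 132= 0.27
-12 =-12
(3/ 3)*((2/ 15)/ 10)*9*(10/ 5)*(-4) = -24/ 25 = -0.96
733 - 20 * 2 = 693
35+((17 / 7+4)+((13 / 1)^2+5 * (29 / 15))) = 220.10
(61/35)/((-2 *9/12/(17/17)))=-122/105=-1.16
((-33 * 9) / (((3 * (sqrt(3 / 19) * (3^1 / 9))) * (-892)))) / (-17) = -99 * sqrt(57) / 15164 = -0.05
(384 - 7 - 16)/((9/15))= 1805/3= 601.67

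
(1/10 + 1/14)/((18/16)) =16/105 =0.15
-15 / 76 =-0.20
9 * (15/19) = 7.11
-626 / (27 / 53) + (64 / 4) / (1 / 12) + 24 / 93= -867598 / 837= -1036.56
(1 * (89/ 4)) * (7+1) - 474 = -296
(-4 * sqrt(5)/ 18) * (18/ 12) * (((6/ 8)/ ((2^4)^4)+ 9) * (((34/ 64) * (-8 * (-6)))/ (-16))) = 40108083 * sqrt(5)/ 8388608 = 10.69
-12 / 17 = -0.71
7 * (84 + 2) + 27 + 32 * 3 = 725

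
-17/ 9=-1.89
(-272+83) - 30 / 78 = -2462 / 13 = -189.38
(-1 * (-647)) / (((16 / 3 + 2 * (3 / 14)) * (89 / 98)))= 1331526 / 10769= 123.64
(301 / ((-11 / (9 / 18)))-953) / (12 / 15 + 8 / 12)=-319005 / 484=-659.10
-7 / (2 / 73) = -511 / 2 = -255.50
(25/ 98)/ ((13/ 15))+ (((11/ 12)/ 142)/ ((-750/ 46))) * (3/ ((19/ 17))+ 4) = 2255970053/ 7733817000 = 0.29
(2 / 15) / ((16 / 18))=3 / 20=0.15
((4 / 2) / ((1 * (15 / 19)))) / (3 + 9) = 19 / 90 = 0.21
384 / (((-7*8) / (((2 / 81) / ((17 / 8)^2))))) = -2048 / 54621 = -0.04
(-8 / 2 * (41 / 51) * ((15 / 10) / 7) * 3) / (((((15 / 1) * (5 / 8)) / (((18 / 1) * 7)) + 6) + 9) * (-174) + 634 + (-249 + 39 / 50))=16400 / 17748187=0.00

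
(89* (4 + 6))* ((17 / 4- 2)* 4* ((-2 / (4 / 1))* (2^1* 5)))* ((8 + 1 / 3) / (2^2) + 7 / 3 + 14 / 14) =-216937.50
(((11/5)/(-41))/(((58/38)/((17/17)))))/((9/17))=-3553/53505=-0.07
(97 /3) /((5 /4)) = 388 /15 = 25.87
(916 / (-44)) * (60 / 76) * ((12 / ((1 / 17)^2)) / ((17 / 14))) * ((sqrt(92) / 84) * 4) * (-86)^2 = -6910230720 * sqrt(23) / 209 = -158566039.81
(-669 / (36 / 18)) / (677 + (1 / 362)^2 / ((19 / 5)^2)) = -5274717566 / 10675586831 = -0.49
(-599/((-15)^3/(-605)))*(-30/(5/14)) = 2029412/225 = 9019.61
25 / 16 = 1.56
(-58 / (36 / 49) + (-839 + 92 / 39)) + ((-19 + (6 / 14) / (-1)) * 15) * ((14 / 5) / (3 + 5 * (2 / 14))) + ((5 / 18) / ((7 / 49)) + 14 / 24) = -4531 / 4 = -1132.75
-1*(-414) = 414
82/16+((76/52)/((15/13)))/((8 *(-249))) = 5.12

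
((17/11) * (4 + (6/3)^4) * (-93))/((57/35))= -368900/209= -1765.07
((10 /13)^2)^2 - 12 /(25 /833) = -285245756 /714025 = -399.49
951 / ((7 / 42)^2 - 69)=-13.79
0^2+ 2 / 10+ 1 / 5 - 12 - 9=-103 / 5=-20.60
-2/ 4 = -1/ 2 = -0.50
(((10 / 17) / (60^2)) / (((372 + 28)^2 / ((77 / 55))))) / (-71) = -0.00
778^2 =605284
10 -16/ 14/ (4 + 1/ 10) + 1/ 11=30977/ 3157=9.81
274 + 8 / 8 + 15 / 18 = 1655 / 6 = 275.83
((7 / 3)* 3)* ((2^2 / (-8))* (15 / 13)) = -105 / 26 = -4.04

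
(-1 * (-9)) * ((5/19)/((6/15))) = 225/38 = 5.92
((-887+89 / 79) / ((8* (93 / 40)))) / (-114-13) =116640 / 311023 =0.38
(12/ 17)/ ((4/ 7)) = 21/ 17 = 1.24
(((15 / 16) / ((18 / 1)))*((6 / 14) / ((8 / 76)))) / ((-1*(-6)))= 0.04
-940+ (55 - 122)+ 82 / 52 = -26141 / 26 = -1005.42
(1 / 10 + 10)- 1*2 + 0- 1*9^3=-7209 / 10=-720.90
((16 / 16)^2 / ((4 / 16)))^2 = 16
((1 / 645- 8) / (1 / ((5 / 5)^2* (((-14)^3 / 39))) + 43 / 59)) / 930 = -417610732 / 34698623175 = -0.01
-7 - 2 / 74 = -260 / 37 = -7.03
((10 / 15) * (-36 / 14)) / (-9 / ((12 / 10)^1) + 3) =8 / 21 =0.38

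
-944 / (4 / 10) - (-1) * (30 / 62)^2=-2267735 / 961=-2359.77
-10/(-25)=2/5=0.40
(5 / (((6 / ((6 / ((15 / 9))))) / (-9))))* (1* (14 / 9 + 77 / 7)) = -339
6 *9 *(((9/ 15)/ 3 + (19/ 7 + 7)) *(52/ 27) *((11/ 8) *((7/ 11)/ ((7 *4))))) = 4511/ 140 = 32.22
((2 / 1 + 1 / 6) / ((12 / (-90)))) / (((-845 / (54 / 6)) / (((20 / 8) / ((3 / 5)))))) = 75 / 104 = 0.72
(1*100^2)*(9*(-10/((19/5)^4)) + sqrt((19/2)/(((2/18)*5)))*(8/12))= 23251.83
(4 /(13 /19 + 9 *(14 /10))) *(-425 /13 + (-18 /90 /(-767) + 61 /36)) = -81311051 /8711586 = -9.33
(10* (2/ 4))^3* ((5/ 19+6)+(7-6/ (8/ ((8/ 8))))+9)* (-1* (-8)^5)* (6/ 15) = 669696000/ 19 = 35247157.89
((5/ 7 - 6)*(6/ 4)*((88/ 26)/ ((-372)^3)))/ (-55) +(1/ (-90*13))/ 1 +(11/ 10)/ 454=1389682169/ 886165469280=0.00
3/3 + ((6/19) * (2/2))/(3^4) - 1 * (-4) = 2567/513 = 5.00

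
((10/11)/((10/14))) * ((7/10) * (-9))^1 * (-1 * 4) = 1764/55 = 32.07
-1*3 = -3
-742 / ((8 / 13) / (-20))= 24115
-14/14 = -1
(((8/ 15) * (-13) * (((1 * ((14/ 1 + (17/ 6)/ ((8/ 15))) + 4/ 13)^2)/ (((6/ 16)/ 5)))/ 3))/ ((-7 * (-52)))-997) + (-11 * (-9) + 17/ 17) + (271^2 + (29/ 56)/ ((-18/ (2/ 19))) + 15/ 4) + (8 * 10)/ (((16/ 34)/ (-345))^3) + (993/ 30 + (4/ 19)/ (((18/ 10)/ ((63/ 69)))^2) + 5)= -1619201286506987596849/ 51366238560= -31522675825.59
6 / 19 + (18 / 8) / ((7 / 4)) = 213 / 133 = 1.60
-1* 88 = -88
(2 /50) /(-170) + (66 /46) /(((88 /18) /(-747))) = -42859171 /195500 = -219.23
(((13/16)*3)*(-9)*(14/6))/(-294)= 39/224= 0.17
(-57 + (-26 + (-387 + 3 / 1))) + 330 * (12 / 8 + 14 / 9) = 1624 / 3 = 541.33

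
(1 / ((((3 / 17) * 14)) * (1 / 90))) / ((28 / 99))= 25245 / 196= 128.80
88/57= 1.54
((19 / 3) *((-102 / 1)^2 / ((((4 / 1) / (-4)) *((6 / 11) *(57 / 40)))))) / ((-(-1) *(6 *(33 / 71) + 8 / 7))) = -63198520 / 2931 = -21562.10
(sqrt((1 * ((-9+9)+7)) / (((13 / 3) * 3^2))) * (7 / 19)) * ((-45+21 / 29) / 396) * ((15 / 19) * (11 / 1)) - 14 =-14 - 3745 * sqrt(273) / 408291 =-14.15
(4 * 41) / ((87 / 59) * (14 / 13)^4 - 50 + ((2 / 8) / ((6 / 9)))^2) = -17686799104 / 5163250621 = -3.43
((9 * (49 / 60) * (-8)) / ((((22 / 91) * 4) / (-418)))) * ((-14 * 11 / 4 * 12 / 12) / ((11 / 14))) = -12453987 / 10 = -1245398.70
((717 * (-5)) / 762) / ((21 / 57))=-12.77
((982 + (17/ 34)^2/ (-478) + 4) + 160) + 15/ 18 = 6578233/ 5736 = 1146.83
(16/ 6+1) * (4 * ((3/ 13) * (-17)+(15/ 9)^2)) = -5896/ 351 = -16.80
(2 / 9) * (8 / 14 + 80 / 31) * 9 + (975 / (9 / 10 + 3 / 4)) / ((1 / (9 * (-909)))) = -4834220.97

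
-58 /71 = -0.82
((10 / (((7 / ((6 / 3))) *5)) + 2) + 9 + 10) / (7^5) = 151 / 117649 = 0.00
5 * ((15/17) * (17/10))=15/2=7.50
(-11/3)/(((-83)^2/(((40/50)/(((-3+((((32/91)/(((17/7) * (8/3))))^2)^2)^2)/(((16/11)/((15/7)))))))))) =2549272161796884142528/26460506132743441793679675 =0.00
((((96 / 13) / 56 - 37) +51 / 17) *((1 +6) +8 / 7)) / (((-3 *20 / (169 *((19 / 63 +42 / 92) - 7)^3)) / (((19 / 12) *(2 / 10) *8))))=-1861097103441461639 / 3888880972200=-478568.80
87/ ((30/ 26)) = 377/ 5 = 75.40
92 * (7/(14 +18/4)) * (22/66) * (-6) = -2576/37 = -69.62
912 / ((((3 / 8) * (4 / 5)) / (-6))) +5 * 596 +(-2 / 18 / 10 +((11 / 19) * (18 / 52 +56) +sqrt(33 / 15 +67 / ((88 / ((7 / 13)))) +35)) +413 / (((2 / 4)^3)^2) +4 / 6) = sqrt(307634470) / 2860 +124546654 / 11115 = 11211.41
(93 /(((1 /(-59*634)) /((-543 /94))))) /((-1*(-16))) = 944482797 /752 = 1255961.17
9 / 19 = 0.47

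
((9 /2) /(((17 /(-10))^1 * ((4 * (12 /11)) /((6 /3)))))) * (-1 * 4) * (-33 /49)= -5445 /1666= -3.27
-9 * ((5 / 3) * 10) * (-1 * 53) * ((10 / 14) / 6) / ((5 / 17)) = 22525 / 7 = 3217.86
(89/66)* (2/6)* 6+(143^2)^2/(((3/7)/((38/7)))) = 5296713615.36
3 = 3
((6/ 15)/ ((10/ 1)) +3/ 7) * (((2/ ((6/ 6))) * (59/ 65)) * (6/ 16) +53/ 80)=57277/ 91000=0.63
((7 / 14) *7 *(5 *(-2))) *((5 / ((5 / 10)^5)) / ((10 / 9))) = -5040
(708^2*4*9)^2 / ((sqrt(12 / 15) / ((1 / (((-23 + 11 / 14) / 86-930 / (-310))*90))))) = 10890856066535424*sqrt(5) / 16505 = 1475473765400.74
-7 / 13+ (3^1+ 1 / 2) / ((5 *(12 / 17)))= 707 / 1560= 0.45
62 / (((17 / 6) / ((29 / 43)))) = 10788 / 731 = 14.76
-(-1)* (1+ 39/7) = 6.57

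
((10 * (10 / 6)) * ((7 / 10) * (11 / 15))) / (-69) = -77 / 621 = -0.12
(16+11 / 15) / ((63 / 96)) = 8032 / 315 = 25.50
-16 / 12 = -1.33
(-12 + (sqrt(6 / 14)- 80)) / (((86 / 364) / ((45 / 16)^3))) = -190724625 / 22016 + 1184625 * sqrt(21) / 88064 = -8601.36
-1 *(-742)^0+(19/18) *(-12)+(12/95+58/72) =-43553/3420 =-12.73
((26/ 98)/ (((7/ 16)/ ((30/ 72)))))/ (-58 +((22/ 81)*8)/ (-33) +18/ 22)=-0.00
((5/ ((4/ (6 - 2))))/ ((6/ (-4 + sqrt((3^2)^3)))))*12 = 230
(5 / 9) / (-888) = -5 / 7992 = -0.00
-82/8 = -41/4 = -10.25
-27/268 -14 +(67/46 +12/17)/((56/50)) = -17853821/1467032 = -12.17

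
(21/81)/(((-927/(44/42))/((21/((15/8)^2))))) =-9856/5631525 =-0.00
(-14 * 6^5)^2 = 11851370496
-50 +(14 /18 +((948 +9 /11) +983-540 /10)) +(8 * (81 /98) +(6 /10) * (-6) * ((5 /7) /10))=44506738 /24255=1834.95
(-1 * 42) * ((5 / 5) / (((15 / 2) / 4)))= -112 / 5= -22.40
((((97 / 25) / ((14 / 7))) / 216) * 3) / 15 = 97 / 54000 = 0.00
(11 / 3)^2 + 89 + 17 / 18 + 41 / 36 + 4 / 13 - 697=-277133 / 468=-592.16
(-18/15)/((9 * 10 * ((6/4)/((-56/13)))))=112/2925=0.04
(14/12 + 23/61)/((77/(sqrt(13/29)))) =565 * sqrt(377)/817278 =0.01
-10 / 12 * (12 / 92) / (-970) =1 / 8924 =0.00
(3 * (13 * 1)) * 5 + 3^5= 438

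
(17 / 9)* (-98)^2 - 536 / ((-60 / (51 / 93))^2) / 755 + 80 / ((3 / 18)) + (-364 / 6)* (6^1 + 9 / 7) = 5935402658137 / 326499750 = 18178.89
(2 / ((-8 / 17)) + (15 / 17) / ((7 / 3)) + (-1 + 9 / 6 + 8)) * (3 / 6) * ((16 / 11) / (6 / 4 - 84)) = -8812 / 215985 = -0.04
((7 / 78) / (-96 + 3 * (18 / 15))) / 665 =-1 / 684684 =-0.00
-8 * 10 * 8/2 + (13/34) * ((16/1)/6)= -16268/51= -318.98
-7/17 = -0.41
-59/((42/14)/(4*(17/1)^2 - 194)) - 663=-19582.33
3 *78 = 234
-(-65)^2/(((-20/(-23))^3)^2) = -9772.68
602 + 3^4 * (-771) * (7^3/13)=-1647143.62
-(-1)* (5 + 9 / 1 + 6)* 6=120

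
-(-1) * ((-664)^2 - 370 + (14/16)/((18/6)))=10572631/24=440526.29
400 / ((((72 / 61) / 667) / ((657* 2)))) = 297015100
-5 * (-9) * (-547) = -24615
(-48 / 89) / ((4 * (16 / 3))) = -0.03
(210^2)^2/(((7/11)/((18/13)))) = 55010340000/13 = 4231564615.38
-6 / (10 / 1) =-3 / 5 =-0.60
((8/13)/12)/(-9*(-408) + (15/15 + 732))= 2/171795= 0.00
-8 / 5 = -1.60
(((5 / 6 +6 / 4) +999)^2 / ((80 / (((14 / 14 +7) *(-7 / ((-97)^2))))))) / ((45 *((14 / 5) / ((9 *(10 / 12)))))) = -1128002 / 254043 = -4.44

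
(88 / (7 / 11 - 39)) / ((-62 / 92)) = 22264 / 6541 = 3.40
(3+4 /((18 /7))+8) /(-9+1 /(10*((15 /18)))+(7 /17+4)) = -48025 /17091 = -2.81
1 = 1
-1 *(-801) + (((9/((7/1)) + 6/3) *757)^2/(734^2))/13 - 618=183.88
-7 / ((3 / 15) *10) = -7 / 2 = -3.50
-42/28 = -3/2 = -1.50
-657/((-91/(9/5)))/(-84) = -1971/12740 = -0.15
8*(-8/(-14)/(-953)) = -0.00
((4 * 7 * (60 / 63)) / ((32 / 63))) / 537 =0.10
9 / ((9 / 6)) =6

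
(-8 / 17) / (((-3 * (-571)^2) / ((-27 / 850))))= -36 / 2355646225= -0.00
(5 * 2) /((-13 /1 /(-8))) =80 /13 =6.15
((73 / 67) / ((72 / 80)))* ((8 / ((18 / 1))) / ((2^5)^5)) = 0.00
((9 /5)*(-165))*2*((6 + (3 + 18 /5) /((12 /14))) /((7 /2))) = -81378 /35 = -2325.09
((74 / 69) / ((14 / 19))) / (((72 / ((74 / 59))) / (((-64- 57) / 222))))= -85063 / 6155352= -0.01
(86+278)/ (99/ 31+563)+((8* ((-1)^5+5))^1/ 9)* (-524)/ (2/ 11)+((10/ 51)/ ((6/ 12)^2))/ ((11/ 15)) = -75662310401/ 7385004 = -10245.40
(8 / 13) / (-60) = -2 / 195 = -0.01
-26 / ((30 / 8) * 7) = -104 / 105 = -0.99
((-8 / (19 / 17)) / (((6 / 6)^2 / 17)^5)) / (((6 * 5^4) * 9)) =-96550276 / 320625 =-301.13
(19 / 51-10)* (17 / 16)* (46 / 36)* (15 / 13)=-56465 / 3744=-15.08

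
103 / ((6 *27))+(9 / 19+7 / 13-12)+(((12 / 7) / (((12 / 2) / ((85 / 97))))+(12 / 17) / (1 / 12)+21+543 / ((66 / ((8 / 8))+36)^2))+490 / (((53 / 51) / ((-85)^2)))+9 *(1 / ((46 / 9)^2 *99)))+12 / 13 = 4124816642338918116203 / 1210803913438119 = 3406676.01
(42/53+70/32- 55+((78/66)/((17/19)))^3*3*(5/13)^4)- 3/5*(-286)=43156031206141/360440869360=119.73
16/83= 0.19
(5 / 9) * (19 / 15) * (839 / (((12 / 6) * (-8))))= -15941 / 432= -36.90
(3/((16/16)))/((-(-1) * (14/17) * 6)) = 17/28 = 0.61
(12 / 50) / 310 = 3 / 3875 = 0.00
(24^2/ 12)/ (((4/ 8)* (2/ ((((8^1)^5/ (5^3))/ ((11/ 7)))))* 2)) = 5505024/ 1375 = 4003.65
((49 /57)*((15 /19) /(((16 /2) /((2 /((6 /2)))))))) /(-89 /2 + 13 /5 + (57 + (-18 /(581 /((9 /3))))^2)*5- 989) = -413512225 /5453385200034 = -0.00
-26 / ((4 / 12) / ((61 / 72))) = -793 / 12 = -66.08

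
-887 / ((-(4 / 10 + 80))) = 4435 / 402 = 11.03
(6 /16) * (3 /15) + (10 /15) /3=107 /360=0.30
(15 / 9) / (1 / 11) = 18.33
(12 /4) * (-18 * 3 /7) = -162 /7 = -23.14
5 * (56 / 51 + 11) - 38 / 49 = 149227 / 2499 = 59.71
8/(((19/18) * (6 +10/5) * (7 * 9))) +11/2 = 1467/266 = 5.52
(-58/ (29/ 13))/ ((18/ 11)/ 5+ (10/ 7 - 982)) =5005/ 188697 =0.03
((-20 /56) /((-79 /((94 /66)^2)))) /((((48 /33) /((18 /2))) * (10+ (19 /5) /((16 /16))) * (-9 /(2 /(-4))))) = 55225 /241762752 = 0.00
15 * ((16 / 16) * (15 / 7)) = 225 / 7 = 32.14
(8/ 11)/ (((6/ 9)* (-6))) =-2/ 11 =-0.18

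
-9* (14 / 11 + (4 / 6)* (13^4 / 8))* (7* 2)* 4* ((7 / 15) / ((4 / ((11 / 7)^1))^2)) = -3457729 / 40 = -86443.22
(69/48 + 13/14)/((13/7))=1.27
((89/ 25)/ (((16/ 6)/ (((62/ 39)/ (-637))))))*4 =-2759/ 207025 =-0.01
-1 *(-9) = 9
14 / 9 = 1.56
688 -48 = 640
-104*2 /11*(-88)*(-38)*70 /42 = -316160 /3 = -105386.67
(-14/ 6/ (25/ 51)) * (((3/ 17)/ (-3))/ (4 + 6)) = 7/ 250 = 0.03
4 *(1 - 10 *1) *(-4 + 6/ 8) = 117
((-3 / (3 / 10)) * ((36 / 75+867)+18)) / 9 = -983.87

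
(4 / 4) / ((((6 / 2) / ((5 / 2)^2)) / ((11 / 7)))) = 275 / 84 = 3.27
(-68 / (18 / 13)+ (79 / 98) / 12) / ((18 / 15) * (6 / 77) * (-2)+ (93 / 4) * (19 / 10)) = -9516485 / 8535429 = -1.11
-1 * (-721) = 721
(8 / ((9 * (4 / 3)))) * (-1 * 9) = -6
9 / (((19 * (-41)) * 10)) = -9 / 7790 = -0.00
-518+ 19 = -499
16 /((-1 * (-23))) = 16 /23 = 0.70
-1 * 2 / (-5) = 2 / 5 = 0.40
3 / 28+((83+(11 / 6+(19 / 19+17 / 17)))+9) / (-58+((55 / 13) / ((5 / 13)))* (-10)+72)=-3593 / 4032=-0.89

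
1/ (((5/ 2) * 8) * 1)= 1/ 20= 0.05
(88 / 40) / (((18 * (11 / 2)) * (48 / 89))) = 89 / 2160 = 0.04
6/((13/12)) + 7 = 163/13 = 12.54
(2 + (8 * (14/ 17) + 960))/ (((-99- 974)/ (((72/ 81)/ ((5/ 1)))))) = -131728/ 820845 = -0.16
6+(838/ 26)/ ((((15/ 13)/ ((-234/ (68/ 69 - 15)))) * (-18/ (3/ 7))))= -172773/ 33845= -5.10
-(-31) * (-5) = -155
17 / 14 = 1.21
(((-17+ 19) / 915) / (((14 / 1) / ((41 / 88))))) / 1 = 41 / 563640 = 0.00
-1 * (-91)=91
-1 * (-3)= 3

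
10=10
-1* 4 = -4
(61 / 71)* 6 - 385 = -26969 / 71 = -379.85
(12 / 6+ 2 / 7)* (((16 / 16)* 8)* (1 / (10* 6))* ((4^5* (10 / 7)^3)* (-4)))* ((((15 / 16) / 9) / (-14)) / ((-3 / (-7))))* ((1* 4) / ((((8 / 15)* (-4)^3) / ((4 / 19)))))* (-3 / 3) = 640000 / 410571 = 1.56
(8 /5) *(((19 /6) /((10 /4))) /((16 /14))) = 1.77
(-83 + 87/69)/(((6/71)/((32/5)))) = -427136/69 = -6190.38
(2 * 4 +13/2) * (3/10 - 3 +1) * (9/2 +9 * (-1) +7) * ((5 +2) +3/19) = -8381/19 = -441.11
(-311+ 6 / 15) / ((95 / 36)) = -55908 / 475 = -117.70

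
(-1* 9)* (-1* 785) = 7065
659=659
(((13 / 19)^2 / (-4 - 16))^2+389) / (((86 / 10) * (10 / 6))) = 60833928483 / 2241521200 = 27.14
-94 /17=-5.53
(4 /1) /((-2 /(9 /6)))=-3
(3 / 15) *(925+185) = 222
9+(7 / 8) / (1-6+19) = 145 / 16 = 9.06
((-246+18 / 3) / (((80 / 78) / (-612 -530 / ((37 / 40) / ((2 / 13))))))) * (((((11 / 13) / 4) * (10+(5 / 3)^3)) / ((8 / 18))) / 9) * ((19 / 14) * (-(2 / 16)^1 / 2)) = -6950553115 / 646464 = -10751.65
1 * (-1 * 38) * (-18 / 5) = 136.80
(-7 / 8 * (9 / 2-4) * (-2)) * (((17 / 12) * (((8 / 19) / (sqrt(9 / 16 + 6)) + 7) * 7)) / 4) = 119 * sqrt(105) / 3420 + 5831 / 384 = 15.54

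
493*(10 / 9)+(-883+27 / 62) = -186811 / 558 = -334.79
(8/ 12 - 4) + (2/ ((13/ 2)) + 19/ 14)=-911/ 546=-1.67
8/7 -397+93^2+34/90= 2599859/315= 8253.52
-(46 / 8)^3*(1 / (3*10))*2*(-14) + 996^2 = 476252849 / 480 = 992193.44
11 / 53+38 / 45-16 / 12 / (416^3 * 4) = 180626160869 / 171699240960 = 1.05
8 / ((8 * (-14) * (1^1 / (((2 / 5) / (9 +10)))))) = -0.00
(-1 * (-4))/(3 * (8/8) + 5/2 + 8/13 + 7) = 104/341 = 0.30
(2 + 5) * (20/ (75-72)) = 140/ 3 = 46.67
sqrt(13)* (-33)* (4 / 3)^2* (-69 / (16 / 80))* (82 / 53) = 1659680* sqrt(13) / 53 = 112906.82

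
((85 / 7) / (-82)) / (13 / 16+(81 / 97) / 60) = -329800 / 1840531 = -0.18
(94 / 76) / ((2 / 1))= 47 / 76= 0.62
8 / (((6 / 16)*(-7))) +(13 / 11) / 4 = -2543 / 924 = -2.75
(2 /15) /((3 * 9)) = 2 /405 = 0.00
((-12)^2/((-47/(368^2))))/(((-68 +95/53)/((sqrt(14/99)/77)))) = 344518656 * sqrt(154)/139689781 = 30.61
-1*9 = -9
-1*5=-5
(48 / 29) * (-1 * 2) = -96 / 29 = -3.31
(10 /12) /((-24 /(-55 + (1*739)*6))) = -21895 /144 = -152.05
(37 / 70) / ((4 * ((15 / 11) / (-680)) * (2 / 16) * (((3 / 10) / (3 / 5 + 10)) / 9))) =-5867312 / 35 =-167637.49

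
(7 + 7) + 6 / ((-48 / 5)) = 13.38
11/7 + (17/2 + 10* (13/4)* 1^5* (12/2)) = 2871/14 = 205.07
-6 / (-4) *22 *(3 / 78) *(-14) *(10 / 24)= -385 / 52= -7.40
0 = 0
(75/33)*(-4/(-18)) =50/99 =0.51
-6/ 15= -2/ 5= -0.40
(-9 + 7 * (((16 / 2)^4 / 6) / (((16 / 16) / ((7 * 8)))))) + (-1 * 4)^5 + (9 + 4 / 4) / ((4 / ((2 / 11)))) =8796902 / 33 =266572.79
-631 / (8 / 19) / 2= -11989 / 16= -749.31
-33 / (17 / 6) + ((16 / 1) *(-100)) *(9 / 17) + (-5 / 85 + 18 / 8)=-58243 / 68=-856.51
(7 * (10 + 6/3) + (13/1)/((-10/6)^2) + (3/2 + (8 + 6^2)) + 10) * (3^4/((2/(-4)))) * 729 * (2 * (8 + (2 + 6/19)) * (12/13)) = -2002418669664/6175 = -324278327.07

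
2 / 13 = 0.15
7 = 7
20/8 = 5/2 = 2.50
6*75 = 450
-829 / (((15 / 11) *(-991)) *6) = 9119 / 89190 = 0.10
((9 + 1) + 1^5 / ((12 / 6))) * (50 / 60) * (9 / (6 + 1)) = 45 / 4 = 11.25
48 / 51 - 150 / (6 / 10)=-4234 / 17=-249.06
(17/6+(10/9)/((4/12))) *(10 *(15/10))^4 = 624375/2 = 312187.50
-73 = -73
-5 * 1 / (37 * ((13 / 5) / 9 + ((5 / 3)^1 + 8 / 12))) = -225 / 4366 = -0.05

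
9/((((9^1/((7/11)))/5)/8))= 280/11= 25.45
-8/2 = -4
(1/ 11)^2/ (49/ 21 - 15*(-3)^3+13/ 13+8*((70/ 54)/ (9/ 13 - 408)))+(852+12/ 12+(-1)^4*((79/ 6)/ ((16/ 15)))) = 39117536635393/ 45204620384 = 865.34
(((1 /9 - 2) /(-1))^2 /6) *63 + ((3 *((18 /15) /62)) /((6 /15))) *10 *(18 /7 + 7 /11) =5429111 /128898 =42.12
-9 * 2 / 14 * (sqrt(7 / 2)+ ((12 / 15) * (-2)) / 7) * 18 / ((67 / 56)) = 10368 / 2345- 648 * sqrt(14) / 67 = -31.77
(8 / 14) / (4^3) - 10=-1119 / 112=-9.99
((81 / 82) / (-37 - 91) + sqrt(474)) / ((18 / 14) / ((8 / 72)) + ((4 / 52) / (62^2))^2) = 1.88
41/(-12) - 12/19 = -923/228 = -4.05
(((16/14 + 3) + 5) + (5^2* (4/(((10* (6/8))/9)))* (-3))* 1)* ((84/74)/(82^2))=-3684/62197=-0.06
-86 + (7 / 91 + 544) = 5955 / 13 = 458.08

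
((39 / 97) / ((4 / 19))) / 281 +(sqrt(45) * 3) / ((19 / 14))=741 / 109028 +126 * sqrt(5) / 19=14.84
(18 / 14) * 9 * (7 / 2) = 81 / 2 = 40.50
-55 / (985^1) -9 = -1784 / 197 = -9.06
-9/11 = -0.82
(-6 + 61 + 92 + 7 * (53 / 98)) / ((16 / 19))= 40109 / 224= 179.06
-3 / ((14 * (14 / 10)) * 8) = -15 / 784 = -0.02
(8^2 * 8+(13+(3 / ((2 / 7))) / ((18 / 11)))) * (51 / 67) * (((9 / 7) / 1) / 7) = 139383 / 1876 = 74.30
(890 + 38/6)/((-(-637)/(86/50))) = 2.42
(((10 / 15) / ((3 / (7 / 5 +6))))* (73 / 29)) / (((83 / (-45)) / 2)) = -10804 / 2407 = -4.49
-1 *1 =-1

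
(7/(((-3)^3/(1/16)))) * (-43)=301/432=0.70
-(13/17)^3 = -2197/4913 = -0.45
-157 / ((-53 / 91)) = 14287 / 53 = 269.57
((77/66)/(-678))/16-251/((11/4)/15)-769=-1530804749/715968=-2138.09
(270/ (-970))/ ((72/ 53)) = -159/ 776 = -0.20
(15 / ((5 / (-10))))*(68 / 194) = -10.52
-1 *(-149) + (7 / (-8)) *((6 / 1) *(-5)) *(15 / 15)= 701 / 4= 175.25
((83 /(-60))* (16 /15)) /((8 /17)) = -1411 /450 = -3.14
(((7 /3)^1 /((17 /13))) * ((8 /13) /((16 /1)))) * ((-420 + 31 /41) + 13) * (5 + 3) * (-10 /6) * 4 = 3109120 /2091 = 1486.91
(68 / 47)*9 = 612 / 47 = 13.02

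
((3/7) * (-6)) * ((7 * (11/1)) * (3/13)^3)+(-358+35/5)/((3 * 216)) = -156865/52728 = -2.97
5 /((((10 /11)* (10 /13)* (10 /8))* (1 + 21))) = 13 /50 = 0.26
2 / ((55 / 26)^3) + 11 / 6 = 2041037 / 998250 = 2.04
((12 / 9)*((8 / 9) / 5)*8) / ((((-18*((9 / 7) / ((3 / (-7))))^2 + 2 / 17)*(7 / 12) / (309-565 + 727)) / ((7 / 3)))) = -42704 / 1935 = -22.07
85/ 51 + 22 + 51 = 224/ 3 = 74.67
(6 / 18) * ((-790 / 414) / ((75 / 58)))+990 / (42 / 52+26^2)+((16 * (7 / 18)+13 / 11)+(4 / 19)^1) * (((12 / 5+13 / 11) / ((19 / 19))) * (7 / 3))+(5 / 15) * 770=24214186271237 / 75368602089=321.28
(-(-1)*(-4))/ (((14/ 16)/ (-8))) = 256/ 7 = 36.57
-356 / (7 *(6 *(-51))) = 178 / 1071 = 0.17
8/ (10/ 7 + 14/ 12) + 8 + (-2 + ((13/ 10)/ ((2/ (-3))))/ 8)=154149/ 17440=8.84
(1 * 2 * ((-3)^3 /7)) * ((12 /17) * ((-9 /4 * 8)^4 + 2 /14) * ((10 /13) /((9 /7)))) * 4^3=-33861104640 /1547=-21888238.29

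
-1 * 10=-10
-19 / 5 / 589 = -1 / 155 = -0.01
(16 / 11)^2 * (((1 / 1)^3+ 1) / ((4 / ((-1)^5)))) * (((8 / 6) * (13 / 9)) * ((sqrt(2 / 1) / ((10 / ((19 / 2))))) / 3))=-31616 * sqrt(2) / 49005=-0.91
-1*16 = -16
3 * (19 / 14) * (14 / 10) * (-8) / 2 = -114 / 5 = -22.80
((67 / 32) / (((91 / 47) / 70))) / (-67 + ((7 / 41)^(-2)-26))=-771505 / 598208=-1.29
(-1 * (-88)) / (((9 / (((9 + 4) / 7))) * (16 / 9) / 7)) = 143 / 2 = 71.50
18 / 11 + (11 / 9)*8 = 1130 / 99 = 11.41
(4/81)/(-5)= -4/405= -0.01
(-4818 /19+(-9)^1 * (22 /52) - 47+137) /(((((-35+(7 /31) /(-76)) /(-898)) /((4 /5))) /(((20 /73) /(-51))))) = 24553561408 /1330440111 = 18.46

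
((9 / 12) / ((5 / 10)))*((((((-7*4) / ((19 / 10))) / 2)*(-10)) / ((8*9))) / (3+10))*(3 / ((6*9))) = 175 / 26676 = 0.01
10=10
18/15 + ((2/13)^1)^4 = 171446/142805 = 1.20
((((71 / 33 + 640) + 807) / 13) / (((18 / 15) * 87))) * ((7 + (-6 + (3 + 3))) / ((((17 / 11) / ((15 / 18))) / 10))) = 20922125 / 519129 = 40.30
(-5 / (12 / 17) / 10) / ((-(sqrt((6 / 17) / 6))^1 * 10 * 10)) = 0.03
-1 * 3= -3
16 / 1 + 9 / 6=35 / 2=17.50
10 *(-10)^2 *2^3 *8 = 64000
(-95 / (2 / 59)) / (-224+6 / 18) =16815 / 1342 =12.53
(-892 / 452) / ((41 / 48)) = -10704 / 4633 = -2.31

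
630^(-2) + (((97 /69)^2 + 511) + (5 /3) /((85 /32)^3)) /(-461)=-529242979163027 /475537160769300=-1.11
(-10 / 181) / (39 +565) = -5 / 54662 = -0.00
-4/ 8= -1/ 2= -0.50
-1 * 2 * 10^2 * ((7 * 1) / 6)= -700 / 3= -233.33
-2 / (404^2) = -1 / 81608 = -0.00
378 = 378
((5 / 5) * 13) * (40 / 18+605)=71045 / 9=7893.89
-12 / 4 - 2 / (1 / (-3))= 3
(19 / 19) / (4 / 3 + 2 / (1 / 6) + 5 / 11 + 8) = 33 / 719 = 0.05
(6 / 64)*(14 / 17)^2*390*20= 143325 / 289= 495.93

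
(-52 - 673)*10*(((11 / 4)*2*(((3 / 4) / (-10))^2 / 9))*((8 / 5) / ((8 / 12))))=-59.81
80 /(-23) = -80 /23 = -3.48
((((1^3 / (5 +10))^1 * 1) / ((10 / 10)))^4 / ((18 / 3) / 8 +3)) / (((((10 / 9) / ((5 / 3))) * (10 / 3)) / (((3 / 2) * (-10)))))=-1 / 28125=-0.00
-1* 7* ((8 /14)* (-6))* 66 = 1584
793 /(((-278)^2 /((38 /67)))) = 15067 /2589014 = 0.01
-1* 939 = -939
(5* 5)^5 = 9765625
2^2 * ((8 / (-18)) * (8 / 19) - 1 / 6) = -242 / 171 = -1.42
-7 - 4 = -11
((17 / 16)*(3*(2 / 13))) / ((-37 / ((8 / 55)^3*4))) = -13056 / 80026375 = -0.00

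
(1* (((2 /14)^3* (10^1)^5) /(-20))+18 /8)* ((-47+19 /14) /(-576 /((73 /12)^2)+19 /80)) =-575926719030 /15688779869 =-36.71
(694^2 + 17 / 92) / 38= 44310529 / 3496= 12674.64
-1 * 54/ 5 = -54/ 5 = -10.80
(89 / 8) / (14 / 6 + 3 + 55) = 267 / 1448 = 0.18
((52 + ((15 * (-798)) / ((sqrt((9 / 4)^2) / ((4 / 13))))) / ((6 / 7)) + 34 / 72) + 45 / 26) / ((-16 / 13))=868393 / 576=1507.63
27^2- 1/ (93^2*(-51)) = 729.00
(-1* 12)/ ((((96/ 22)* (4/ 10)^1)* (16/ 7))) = -385/ 128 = -3.01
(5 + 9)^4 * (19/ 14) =52136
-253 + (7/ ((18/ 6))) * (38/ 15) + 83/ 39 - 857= -644647/ 585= -1101.96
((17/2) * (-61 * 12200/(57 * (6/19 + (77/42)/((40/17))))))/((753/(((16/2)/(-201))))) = 4048448000/755705529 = 5.36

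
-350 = -350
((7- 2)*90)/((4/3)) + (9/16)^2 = 86481/256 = 337.82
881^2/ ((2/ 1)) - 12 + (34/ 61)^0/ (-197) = 152898987/ 394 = 388068.49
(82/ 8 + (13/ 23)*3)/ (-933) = -0.01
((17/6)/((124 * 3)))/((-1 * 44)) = -0.00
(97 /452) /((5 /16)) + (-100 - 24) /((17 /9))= -623944 /9605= -64.96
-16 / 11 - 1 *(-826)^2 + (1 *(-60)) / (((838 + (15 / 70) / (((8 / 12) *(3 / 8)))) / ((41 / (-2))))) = -22034785317 / 32296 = -682275.99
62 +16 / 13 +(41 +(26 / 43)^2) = 2514183 / 24037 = 104.60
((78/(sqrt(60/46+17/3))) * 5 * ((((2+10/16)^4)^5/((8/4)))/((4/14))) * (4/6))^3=828236298582774474692021297871785683493264777490424372049539434837258422517839192608875 * sqrt(33189)/2097986395445401847092577080168773272374053858269351378944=71919833952776321249386240000000.00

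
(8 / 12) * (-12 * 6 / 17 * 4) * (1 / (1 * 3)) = -64 / 17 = -3.76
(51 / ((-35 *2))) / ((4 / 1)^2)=-51 / 1120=-0.05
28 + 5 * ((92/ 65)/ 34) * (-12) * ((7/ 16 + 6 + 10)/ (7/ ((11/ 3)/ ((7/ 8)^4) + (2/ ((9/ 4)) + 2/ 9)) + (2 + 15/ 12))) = 5385885238/ 295517443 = 18.23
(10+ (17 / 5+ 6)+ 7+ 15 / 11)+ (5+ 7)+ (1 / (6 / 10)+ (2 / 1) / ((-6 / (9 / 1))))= 6341 / 165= 38.43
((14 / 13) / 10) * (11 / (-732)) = -77 / 47580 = -0.00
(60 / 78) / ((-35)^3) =-2 / 111475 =-0.00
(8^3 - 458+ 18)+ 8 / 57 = 4112 / 57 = 72.14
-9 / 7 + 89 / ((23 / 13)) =49.02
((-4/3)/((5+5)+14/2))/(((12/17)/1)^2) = -17/108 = -0.16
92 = 92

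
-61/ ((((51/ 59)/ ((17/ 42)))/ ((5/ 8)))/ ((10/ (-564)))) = 89975/ 284256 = 0.32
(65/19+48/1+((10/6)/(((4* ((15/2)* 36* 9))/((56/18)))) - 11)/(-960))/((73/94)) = 115715208887/1747220544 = 66.23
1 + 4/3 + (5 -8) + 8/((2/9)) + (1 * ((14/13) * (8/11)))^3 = 314180726/8772621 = 35.81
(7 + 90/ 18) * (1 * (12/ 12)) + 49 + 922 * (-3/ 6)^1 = -400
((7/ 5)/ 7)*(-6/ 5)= -6/ 25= -0.24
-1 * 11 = -11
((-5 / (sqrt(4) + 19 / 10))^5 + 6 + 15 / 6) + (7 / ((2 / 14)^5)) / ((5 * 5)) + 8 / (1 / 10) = 21613190656877 / 4511209950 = 4791.00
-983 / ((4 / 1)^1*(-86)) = 983 / 344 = 2.86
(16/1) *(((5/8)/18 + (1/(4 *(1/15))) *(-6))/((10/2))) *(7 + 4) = -7117/9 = -790.78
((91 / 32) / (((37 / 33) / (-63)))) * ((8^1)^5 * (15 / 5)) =-581188608 / 37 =-15707800.22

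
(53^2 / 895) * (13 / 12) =36517 / 10740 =3.40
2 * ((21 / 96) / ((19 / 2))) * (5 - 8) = -21 / 152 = -0.14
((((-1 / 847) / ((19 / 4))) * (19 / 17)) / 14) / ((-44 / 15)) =15 / 2217446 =0.00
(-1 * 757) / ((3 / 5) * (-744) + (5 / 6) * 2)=11355 / 6671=1.70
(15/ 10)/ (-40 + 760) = 1/ 480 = 0.00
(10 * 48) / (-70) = -48 / 7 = -6.86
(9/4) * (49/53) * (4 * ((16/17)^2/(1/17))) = 112896/901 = 125.30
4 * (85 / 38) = 170 / 19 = 8.95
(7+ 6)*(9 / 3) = 39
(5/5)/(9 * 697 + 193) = 1/6466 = 0.00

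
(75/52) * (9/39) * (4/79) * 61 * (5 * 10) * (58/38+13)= 746.66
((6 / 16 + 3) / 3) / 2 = 9 / 16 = 0.56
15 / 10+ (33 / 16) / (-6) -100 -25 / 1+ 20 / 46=-90829 / 736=-123.41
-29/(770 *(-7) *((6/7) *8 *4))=29/147840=0.00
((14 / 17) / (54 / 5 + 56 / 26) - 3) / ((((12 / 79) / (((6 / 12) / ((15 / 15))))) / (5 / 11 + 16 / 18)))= -27601889 / 2125629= -12.99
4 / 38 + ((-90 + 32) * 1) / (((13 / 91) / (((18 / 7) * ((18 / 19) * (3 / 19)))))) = -156.06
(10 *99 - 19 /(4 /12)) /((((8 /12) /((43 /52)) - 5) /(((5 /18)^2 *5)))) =-1671625 /19476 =-85.83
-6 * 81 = -486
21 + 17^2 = 310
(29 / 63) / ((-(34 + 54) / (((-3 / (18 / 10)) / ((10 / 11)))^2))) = -319 / 18144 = -0.02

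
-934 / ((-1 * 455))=934 / 455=2.05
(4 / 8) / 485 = 1 / 970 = 0.00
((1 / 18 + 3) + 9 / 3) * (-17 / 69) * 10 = -9265 / 621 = -14.92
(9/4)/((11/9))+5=301/44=6.84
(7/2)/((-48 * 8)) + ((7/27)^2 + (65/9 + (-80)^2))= 1195752283/186624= 6407.28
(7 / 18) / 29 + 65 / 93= 11527 / 16182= 0.71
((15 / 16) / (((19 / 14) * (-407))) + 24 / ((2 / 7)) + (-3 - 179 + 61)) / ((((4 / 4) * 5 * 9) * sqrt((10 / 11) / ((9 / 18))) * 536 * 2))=-2289073 * sqrt(55) / 29843193600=-0.00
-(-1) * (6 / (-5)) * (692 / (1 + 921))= -2076 / 2305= -0.90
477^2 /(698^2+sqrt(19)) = 36951012972 /79122579199-75843 * sqrt(19) /79122579199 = 0.47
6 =6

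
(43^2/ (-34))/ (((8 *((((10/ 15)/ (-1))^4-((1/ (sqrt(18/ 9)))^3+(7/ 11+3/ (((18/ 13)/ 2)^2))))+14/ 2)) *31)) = 443166471/ 226602622+1467885969 *sqrt(2)/ 906410488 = 4.25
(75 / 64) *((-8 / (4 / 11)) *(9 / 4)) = -7425 / 128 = -58.01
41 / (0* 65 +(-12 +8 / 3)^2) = 369 / 784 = 0.47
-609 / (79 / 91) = -55419 / 79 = -701.51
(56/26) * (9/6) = 42/13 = 3.23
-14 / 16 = -7 / 8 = -0.88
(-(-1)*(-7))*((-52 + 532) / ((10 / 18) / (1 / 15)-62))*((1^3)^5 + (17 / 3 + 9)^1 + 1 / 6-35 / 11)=200400 / 253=792.09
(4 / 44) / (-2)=-1 / 22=-0.05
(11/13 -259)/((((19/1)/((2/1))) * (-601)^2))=-0.00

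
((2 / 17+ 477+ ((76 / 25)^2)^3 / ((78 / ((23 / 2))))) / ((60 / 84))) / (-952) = -96065177783929 / 110068359375000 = -0.87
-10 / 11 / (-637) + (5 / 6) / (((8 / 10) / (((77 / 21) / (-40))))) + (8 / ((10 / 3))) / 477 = -95219249 / 1069548480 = -0.09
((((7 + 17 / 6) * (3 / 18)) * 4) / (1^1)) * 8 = 472 / 9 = 52.44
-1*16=-16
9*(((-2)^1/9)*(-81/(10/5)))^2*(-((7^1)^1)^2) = -35721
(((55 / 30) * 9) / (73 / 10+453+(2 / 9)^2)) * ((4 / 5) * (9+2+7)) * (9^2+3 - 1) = 15973848 / 372883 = 42.84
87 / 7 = 12.43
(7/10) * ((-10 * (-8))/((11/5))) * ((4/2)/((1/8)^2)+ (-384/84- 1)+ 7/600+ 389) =2148049/165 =13018.48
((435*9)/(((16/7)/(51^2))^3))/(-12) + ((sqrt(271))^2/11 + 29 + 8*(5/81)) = -7017838865573551645/14598144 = -480735007516.95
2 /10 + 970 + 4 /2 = 4861 /5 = 972.20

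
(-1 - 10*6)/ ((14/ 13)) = -793/ 14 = -56.64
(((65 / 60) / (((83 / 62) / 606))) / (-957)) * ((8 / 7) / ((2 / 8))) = -1302496 / 556017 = -2.34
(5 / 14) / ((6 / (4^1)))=5 / 21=0.24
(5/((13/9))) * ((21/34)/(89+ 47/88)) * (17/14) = 2970/102427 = 0.03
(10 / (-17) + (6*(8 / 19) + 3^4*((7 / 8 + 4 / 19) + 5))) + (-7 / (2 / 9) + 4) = 1207673 / 2584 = 467.37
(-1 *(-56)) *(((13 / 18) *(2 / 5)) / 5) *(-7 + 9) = 1456 / 225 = 6.47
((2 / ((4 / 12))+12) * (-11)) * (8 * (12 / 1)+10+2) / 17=-21384 / 17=-1257.88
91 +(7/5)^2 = 2324/25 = 92.96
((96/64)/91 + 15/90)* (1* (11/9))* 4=2200/2457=0.90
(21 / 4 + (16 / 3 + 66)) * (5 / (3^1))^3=114875 / 324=354.55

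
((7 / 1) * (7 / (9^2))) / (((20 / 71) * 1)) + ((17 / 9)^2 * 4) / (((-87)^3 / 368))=2282423777 / 1066774860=2.14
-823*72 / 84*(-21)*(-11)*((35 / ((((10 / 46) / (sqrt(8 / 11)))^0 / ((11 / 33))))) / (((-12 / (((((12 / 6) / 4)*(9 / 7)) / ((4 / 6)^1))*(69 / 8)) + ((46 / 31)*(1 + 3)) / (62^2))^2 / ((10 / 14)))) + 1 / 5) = -48794032963317697407 / 71097796178890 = -686294.59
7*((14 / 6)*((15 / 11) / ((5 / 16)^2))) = 12544 / 55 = 228.07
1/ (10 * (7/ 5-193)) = -1/ 1916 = -0.00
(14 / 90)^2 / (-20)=-49 / 40500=-0.00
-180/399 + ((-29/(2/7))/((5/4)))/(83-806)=-162902/480795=-0.34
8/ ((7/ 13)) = 104/ 7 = 14.86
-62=-62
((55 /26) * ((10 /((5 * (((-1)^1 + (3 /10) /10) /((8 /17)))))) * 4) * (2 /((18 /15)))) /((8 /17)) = -110000 /3783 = -29.08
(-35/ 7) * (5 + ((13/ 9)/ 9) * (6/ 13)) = -685/ 27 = -25.37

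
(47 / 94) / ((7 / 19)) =19 / 14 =1.36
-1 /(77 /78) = -78 /77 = -1.01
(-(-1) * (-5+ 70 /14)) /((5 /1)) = 0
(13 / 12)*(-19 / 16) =-247 / 192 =-1.29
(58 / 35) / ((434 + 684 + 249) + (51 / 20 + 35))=232 / 196637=0.00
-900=-900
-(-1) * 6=6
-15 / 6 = -5 / 2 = -2.50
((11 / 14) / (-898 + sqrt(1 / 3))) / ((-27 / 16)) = 88*sqrt(3) / 457230879 + 79024 / 152410293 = 0.00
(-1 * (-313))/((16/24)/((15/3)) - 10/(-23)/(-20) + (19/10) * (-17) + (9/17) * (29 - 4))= -367149/22232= -16.51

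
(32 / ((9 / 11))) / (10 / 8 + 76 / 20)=7040 / 909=7.74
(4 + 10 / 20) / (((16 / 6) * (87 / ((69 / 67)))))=621 / 31088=0.02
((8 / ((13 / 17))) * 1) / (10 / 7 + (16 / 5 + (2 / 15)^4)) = 24097500 / 10662353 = 2.26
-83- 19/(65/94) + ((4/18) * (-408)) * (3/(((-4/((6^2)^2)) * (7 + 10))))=329779/65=5073.52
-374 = -374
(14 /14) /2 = 0.50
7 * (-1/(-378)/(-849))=-1/45846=-0.00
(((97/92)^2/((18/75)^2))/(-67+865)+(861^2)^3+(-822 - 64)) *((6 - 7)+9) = 99060372223918718431829425/30394224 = 3259184120769746200.19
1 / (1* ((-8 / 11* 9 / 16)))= -22 / 9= -2.44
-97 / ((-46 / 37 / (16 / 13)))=28712 / 299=96.03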